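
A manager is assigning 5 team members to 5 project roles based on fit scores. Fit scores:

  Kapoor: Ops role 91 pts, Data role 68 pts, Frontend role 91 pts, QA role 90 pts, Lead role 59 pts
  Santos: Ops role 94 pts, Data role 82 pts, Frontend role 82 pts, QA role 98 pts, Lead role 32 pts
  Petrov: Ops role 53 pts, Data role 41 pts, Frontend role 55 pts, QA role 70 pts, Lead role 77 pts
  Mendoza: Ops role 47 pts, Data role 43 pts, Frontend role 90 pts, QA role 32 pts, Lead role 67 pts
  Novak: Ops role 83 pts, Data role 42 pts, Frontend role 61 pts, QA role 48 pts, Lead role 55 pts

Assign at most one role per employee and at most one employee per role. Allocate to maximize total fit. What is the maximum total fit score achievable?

Optimal: Kapoor→QA role (90 pts), Santos→Data role (82 pts), Petrov→Lead role (77 pts), Mendoza→Frontend role (90 pts), Novak→Ops role (83 pts) — total 90+82+77+90+83 = 422 pts.
Row-greedy (each employee in turn takes its best remaining role) gives 398 pts, worse by 24.
Checked against all permutations: 422 pts is optimal.

Max total: 422 pts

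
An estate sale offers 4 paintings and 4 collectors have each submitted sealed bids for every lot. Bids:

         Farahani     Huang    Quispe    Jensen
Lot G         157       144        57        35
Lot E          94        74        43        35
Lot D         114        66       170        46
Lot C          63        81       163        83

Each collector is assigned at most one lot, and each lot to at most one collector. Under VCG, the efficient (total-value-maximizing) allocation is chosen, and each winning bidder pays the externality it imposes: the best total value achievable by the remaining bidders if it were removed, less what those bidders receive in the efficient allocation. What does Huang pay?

Huang pays $63.

Efficient allocation: Farahani→Lot E ($94), Huang→Lot G ($144), Quispe→Lot D ($170), Jensen→Lot C ($83); total welfare W = $491.
Huang receives Lot G at value $144, so the others get W − 144 = $347.
Without Huang: best allocation of the remaining 3 bidders over all 4 lots is Farahani→Lot G ($157), Quispe→Lot D ($170), Jensen→Lot C ($83), total $410.
VCG payment = (others' best without Huang) − (others' welfare with Huang) = 410 − 347 = $63.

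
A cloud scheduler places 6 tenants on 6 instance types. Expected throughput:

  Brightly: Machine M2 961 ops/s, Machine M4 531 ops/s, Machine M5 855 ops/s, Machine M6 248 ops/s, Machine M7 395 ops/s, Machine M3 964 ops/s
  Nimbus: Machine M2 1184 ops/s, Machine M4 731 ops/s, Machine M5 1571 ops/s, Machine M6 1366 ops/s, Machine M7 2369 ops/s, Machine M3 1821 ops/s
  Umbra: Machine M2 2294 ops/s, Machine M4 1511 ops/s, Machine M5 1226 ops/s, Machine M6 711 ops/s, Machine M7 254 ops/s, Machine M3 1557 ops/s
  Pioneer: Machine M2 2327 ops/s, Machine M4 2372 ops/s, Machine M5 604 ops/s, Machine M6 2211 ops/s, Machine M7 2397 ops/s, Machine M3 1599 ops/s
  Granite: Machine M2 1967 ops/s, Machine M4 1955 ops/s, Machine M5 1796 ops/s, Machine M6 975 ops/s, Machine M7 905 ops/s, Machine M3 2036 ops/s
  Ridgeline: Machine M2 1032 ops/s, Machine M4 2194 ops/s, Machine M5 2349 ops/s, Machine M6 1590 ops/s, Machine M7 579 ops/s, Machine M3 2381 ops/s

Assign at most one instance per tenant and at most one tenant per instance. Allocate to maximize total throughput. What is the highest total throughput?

Max total: 12142 ops/s

Optimal: Brightly→Machine M3 (964 ops/s), Nimbus→Machine M7 (2369 ops/s), Umbra→Machine M2 (2294 ops/s), Pioneer→Machine M6 (2211 ops/s), Granite→Machine M4 (1955 ops/s), Ridgeline→Machine M5 (2349 ops/s) — total 964+2369+2294+2211+1955+2349 = 12142 ops/s.
Row-greedy (each tenant in turn takes its best remaining instance) gives 11385 ops/s, worse by 757.
Swapping Pioneer↔Nimbus (Pioneer→Machine M7 2397 ops/s, Nimbus→Machine M6 1366 ops/s) loses 817.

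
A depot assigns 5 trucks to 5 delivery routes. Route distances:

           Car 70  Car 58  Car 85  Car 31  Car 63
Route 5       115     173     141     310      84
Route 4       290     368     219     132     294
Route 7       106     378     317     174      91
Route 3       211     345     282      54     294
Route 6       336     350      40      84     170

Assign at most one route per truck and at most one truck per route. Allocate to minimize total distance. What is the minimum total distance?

Minimum total: 647 km

Optimal: Car 70→Route 3 (211 km), Car 58→Route 5 (173 km), Car 85→Route 6 (40 km), Car 31→Route 4 (132 km), Car 63→Route 7 (91 km) — total 211+173+40+132+91 = 647 km.
Column-greedy (each route in turn goes to its cheapest remaining truck) gives 954 km, worse by 307.
Next-best assignment: Car 70→Route 4, Car 58→Route 5, Car 85→Route 6, Car 31→Route 3, Car 63→Route 7 = 648 km.
Checked against all permutations: 647 km is optimal.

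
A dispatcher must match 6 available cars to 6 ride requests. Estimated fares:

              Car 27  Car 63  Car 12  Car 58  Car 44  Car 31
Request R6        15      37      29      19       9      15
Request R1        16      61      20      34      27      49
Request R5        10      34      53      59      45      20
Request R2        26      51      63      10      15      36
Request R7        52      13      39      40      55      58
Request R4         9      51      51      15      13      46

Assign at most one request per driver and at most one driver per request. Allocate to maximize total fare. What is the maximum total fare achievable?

Treat this as an assignment problem: match each driver to one request.
Optimal: Car 27→Request R6 ($15), Car 63→Request R1 ($61), Car 12→Request R2 ($63), Car 58→Request R5 ($59), Car 44→Request R7 ($55), Car 31→Request R4 ($46) — total 15+61+63+59+55+46 = $299.
Max-entry greedy (repeatedly take the single best remaining cell) gives $269, worse by 30.
Next-best assignment: Car 27→Request R6, Car 63→Request R4, Car 12→Request R2, Car 58→Request R5, Car 44→Request R7, Car 31→Request R1 = $292.

Max total: $299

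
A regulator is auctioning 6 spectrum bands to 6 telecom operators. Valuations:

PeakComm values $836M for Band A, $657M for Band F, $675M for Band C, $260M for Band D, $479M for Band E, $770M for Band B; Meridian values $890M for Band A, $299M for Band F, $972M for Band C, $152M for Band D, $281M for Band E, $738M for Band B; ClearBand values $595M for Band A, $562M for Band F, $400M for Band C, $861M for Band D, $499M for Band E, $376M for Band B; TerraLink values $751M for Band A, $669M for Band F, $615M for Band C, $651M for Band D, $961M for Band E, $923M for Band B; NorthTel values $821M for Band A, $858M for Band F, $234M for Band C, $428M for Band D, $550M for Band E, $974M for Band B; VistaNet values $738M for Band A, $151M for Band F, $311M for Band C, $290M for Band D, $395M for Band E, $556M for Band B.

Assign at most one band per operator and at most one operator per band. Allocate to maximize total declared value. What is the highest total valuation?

This is the linear assignment problem.
Optimal: PeakComm→Band F ($657M), Meridian→Band C ($972M), ClearBand→Band D ($861M), TerraLink→Band E ($961M), NorthTel→Band B ($974M), VistaNet→Band A ($738M) — total 657+972+861+961+974+738 = $5163M.
Max-entry greedy (repeatedly take the single best remaining cell) gives $4755M, worse by 408.
Every other assignment is strictly worse.

Maximum total: $5163M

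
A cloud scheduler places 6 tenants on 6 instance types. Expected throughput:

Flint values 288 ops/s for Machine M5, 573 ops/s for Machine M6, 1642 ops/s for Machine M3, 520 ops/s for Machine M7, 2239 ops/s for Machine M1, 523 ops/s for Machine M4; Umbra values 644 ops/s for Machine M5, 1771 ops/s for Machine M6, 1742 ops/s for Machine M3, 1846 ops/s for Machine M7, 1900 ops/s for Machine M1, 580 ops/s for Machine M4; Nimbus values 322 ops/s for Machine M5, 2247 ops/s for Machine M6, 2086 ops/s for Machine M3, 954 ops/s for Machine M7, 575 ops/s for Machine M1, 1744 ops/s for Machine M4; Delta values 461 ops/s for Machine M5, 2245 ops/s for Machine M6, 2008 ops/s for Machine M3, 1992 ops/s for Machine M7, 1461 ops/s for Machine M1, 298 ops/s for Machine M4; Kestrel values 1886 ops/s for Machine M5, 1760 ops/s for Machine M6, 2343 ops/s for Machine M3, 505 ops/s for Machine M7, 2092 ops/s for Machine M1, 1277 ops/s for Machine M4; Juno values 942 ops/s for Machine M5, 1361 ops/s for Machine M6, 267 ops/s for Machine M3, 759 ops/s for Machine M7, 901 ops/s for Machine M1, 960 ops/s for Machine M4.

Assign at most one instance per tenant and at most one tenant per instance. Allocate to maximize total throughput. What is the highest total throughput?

Maximum total: 11359 ops/s

Optimal: Flint→Machine M1 (2239 ops/s), Umbra→Machine M7 (1846 ops/s), Nimbus→Machine M4 (1744 ops/s), Delta→Machine M6 (2245 ops/s), Kestrel→Machine M3 (2343 ops/s), Juno→Machine M5 (942 ops/s) — total 2239+1846+1744+2245+2343+942 = 11359 ops/s.
Max-entry greedy (repeatedly take the single best remaining cell) gives 10425 ops/s, worse by 934.
Next-best assignment: Flint→Machine M1, Umbra→Machine M7, Nimbus→Machine M3, Delta→Machine M6, Kestrel→Machine M5, Juno→Machine M4 = 11262 ops/s.
Checked against all permutations: 11359 ops/s is optimal.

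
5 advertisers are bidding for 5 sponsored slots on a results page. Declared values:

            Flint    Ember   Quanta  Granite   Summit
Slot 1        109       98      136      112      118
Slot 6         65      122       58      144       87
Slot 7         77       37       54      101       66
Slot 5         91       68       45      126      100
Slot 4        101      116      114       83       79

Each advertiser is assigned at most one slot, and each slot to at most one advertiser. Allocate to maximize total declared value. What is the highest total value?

Treat this as an assignment problem: match each advertiser to one slot.
Optimal: Flint→Slot 7 ($77), Ember→Slot 4 ($116), Quanta→Slot 1 ($136), Granite→Slot 6 ($144), Summit→Slot 5 ($100) — total 77+116+136+144+100 = $573.
Row-greedy (each advertiser in turn takes its best remaining slot) gives $537, worse by 36.
Next-best assignment: Flint→Slot 4, Ember→Slot 6, Quanta→Slot 1, Granite→Slot 7, Summit→Slot 5 = $560.

Max total: $573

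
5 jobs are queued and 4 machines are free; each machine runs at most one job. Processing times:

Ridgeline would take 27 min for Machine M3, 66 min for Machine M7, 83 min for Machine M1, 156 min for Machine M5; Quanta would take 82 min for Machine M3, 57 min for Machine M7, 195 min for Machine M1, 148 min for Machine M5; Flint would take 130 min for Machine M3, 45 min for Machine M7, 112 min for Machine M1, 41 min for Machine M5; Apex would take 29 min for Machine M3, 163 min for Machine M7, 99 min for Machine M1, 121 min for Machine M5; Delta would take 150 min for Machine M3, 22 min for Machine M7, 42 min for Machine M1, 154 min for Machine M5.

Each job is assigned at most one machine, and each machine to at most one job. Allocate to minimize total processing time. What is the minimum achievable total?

This is a one-to-one assignment (minimum-cost bipartite matching).
Optimal: Ridgeline→Machine M3 (27 min), Quanta→Machine M7 (57 min), Delta→Machine M1 (42 min), Flint→Machine M5 (41 min) — total 27+57+42+41 = 167 min.

Minimum total: 167 min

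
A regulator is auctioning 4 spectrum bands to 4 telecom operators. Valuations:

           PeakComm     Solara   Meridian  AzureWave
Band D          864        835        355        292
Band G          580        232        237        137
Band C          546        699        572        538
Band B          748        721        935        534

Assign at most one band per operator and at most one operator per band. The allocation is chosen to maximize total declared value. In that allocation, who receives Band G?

This is a one-to-one assignment (maximum-weight bipartite matching).
Optimal: PeakComm→Band G ($580M), Solara→Band D ($835M), Meridian→Band B ($935M), AzureWave→Band C ($538M) — total 580+835+935+538 = $2888M.
Row-greedy (each operator in turn takes its best remaining band) gives $2294M, worse by 594.
Every other assignment is strictly worse.
PeakComm's own top band is Band D ($864M), but forcing PeakComm→Band D and reassigning the rest optimally gives only $2635M — worse by 253.

PeakComm receives Band G.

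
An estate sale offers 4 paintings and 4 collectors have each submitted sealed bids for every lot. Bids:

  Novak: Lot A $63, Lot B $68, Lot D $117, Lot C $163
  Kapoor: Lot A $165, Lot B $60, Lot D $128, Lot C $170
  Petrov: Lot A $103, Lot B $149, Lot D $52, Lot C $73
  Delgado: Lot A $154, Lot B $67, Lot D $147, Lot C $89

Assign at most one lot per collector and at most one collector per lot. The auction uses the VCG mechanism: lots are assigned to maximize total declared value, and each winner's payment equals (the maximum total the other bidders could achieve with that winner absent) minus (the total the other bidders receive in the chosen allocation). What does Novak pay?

Efficient allocation: Novak→Lot C ($163), Kapoor→Lot A ($165), Petrov→Lot B ($149), Delgado→Lot D ($147); total welfare W = $624.
Novak receives Lot C at value $163, so the others get W − 163 = $461.
Without Novak: best allocation of the remaining 3 bidders over all 4 lots is Kapoor→Lot C ($170), Petrov→Lot B ($149), Delgado→Lot A ($154), total $473.
VCG payment = (others' best without Novak) − (others' welfare with Novak) = 473 − 461 = $12.

Novak pays $12.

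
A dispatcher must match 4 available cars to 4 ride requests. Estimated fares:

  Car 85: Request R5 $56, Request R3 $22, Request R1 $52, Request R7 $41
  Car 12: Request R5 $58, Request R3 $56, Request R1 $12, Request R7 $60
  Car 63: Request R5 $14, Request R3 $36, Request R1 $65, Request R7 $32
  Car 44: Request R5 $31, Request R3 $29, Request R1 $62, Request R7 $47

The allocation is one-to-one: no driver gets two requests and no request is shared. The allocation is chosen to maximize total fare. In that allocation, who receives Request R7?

Car 44 receives Request R7.

Optimal: Car 85→Request R5 ($56), Car 12→Request R3 ($56), Car 63→Request R1 ($65), Car 44→Request R7 ($47) — total 56+56+65+47 = $224.
Max-entry greedy (repeatedly take the single best remaining cell) gives $210, worse by 14.
Next-best assignment: Car 85→Request R5, Car 12→Request R7, Car 63→Request R3, Car 44→Request R1 = $214.
Car 44's own top request is Request R1 ($62), but forcing Car 44→Request R1 and reassigning the rest optimally gives only $214 — worse by 10.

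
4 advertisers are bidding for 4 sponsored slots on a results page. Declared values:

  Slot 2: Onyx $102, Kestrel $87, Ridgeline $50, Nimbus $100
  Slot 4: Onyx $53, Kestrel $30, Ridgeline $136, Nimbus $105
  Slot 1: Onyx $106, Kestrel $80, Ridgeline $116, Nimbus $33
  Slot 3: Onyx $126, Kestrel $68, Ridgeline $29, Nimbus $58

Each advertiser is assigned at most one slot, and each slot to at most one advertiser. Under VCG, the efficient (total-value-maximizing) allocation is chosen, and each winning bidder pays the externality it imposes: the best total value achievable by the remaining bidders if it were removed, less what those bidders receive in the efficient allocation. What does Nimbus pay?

Efficient allocation: Onyx→Slot 3 ($126), Kestrel→Slot 1 ($80), Ridgeline→Slot 4 ($136), Nimbus→Slot 2 ($100); total welfare W = $442.
Nimbus receives Slot 2 at value $100, so the others get W − 100 = $342.
Without Nimbus: best allocation of the remaining 3 bidders over all 4 slots is Onyx→Slot 3 ($126), Kestrel→Slot 2 ($87), Ridgeline→Slot 4 ($136), total $349.
VCG payment = (others' best without Nimbus) − (others' welfare with Nimbus) = 349 − 342 = $7.

Nimbus pays $7.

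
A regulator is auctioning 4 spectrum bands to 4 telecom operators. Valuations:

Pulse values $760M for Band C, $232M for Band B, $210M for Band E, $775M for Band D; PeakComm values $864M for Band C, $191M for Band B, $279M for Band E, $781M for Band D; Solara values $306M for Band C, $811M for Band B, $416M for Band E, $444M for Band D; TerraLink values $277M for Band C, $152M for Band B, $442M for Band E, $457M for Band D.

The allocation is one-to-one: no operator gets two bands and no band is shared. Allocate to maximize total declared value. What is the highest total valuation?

Maximum total: $2892M

Optimal: Pulse→Band D ($775M), PeakComm→Band C ($864M), Solara→Band B ($811M), TerraLink→Band E ($442M) — total 775+864+811+442 = $2892M.
Next-best assignment: Pulse→Band C, PeakComm→Band D, Solara→Band B, TerraLink→Band E = $2794M.
Swapping Solara↔PeakComm (Solara→Band C $306M, PeakComm→Band B $191M) loses 1178.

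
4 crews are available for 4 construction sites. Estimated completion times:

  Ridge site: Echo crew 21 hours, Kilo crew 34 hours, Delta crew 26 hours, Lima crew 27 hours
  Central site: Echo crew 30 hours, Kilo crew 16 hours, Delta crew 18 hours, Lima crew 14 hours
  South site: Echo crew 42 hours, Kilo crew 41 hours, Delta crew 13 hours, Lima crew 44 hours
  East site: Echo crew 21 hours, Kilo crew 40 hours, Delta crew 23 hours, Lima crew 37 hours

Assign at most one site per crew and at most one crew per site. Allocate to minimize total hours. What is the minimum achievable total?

Min total: 77 hours

This is a one-to-one assignment (minimum-cost bipartite matching).
Optimal: Echo crew→East site (21 hours), Kilo crew→Central site (16 hours), Delta crew→South site (13 hours), Lima crew→Ridge site (27 hours) — total 21+16+13+27 = 77 hours.
Row-greedy (each crew in turn takes its cheapest remaining site) gives 87 hours, worse by 10.
Swapping Delta crew↔Kilo crew (Delta crew→Central site 18 hours, Kilo crew→South site 41 hours) adds 30.
Checked against all permutations: 77 hours is optimal.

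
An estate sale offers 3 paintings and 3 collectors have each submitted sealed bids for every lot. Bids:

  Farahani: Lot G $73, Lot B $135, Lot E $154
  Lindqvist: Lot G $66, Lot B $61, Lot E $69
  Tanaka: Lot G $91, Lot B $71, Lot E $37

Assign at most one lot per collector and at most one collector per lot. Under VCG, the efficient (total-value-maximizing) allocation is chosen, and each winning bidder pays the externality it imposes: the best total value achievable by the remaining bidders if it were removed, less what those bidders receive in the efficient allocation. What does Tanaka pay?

Tanaka pays $5.

Efficient allocation: Farahani→Lot E ($154), Lindqvist→Lot B ($61), Tanaka→Lot G ($91); total welfare W = $306.
Tanaka receives Lot G at value $91, so the others get W − 91 = $215.
Without Tanaka: best allocation of the remaining 2 bidders over all 3 lots is Farahani→Lot E ($154), Lindqvist→Lot G ($66), total $220.
VCG payment = (others' best without Tanaka) − (others' welfare with Tanaka) = 220 − 215 = $5.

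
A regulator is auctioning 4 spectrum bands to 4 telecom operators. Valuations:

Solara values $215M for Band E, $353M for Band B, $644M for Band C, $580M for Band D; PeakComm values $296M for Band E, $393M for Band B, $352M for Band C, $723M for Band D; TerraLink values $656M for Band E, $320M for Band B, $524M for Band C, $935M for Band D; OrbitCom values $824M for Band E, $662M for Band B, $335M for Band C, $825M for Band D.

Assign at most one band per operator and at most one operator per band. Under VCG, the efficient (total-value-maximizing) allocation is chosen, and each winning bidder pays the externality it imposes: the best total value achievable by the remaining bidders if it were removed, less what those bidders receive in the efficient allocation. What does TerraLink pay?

TerraLink pays $330M.

Efficient allocation: Solara→Band C ($644M), PeakComm→Band B ($393M), TerraLink→Band D ($935M), OrbitCom→Band E ($824M); total welfare W = $2796M.
TerraLink receives Band D at value $935M, so the others get W − 935 = $1861M.
Without TerraLink: best allocation of the remaining 3 bidders over all 4 bands is Solara→Band C ($644M), PeakComm→Band D ($723M), OrbitCom→Band E ($824M), total $2191M.
VCG payment = (others' best without TerraLink) − (others' welfare with TerraLink) = 2191 − 1861 = $330M.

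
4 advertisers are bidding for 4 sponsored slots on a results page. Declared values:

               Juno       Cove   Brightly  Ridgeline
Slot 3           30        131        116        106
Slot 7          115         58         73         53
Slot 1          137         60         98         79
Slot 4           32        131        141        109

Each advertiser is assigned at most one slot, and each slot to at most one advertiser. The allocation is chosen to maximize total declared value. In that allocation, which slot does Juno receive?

This is a one-to-one assignment (maximum-weight bipartite matching).
Optimal: Juno→Slot 7 ($115), Cove→Slot 3 ($131), Brightly→Slot 4 ($141), Ridgeline→Slot 1 ($79) — total 115+131+141+79 = $466.
Row-greedy (each advertiser in turn takes its best remaining slot) gives $462, worse by 4.
Swapping Cove↔Brightly (Cove→Slot 4 $131, Brightly→Slot 3 $116) loses 25.
Juno's own top slot is Slot 1 ($137), but forcing Juno→Slot 1 and reassigning the rest optimally gives only $462 — worse by 4.

Juno receives Slot 7.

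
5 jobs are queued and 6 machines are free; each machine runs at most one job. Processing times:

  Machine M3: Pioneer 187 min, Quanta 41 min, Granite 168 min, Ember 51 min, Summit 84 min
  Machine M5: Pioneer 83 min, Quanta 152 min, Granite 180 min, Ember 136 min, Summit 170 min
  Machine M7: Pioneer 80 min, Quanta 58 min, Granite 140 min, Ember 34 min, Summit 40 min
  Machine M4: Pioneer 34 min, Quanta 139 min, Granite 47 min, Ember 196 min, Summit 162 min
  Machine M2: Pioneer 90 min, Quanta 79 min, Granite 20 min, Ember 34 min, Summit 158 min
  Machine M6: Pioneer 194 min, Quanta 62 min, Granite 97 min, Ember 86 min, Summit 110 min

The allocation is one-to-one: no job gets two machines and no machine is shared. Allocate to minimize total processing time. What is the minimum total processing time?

Minimum total: 207 min

This is a one-to-one assignment (minimum-cost bipartite matching).
Optimal: Pioneer→Machine M4 (34 min), Quanta→Machine M6 (62 min), Granite→Machine M2 (20 min), Ember→Machine M3 (51 min), Summit→Machine M7 (40 min) — total 34+62+20+51+40 = 207 min.
Min-entry greedy (repeatedly take the single cheapest remaining cell) gives 239 min, worse by 32.
Next-best assignment: Pioneer→Machine M4, Quanta→Machine M3, Granite→Machine M2, Ember→Machine M6, Summit→Machine M7 = 221 min.
Swapping Granite↔Summit (Granite→Machine M7 140 min, Summit→Machine M2 158 min) adds 238.
No other one-to-one assignment undercuts 207 min.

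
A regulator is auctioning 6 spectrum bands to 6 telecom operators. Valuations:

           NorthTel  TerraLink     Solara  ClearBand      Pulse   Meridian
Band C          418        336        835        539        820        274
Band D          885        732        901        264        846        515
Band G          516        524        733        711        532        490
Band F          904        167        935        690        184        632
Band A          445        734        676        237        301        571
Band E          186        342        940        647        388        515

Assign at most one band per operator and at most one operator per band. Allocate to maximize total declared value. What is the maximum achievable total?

Optimal: NorthTel→Band D ($885M), TerraLink→Band A ($734M), Solara→Band E ($940M), ClearBand→Band G ($711M), Pulse→Band C ($820M), Meridian→Band F ($632M) — total 885+734+940+711+820+632 = $4722M.
Next-best assignment: NorthTel→Band F, TerraLink→Band D, Solara→Band E, ClearBand→Band G, Pulse→Band C, Meridian→Band A = $4678M.
Swapping Solara↔TerraLink (Solara→Band A $676M, TerraLink→Band E $342M) loses 656.
Checked against all permutations: $4722M is optimal.

Maximum total: $4722M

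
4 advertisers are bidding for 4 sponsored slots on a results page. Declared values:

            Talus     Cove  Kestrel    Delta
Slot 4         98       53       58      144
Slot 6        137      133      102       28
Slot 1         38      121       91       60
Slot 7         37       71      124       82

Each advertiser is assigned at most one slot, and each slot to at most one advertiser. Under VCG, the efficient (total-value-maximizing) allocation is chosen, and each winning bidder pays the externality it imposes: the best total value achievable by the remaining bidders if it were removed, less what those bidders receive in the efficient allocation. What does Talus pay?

Talus pays $12.

Efficient allocation: Talus→Slot 6 ($137), Cove→Slot 1 ($121), Kestrel→Slot 7 ($124), Delta→Slot 4 ($144); total welfare W = $526.
Talus receives Slot 6 at value $137, so the others get W − 137 = $389.
Without Talus: best allocation of the remaining 3 bidders over all 4 slots is Cove→Slot 6 ($133), Kestrel→Slot 7 ($124), Delta→Slot 4 ($144), total $401.
VCG payment = (others' best without Talus) − (others' welfare with Talus) = 401 − 389 = $12.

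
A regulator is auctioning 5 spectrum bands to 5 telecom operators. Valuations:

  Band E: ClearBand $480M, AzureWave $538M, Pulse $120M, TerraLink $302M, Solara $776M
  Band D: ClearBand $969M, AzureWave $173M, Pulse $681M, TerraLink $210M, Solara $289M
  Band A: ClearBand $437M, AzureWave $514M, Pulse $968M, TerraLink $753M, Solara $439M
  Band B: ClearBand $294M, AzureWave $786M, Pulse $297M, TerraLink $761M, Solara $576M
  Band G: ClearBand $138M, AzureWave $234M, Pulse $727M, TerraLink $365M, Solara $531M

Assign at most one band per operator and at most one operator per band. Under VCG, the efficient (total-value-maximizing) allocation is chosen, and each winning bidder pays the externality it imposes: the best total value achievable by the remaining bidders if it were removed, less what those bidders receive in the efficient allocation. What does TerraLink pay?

TerraLink pays $241M.

Efficient allocation: ClearBand→Band D ($969M), AzureWave→Band B ($786M), Pulse→Band G ($727M), TerraLink→Band A ($753M), Solara→Band E ($776M); total welfare W = $4011M.
TerraLink receives Band A at value $753M, so the others get W − 753 = $3258M.
Without TerraLink: best allocation of the remaining 4 bidders over all 5 bands is ClearBand→Band D ($969M), AzureWave→Band B ($786M), Pulse→Band A ($968M), Solara→Band E ($776M), total $3499M.
VCG payment = (others' best without TerraLink) − (others' welfare with TerraLink) = 3499 − 3258 = $241M.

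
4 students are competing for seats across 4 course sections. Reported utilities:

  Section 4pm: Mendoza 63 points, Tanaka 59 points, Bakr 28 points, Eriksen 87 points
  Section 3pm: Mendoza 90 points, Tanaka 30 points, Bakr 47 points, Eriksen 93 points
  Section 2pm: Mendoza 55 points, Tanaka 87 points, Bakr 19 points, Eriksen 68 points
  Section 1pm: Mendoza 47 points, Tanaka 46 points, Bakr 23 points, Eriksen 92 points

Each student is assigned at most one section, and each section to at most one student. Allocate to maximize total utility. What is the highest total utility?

Treat this as an assignment problem: match each student to one section.
Optimal: Mendoza→Section 3pm (90 points), Tanaka→Section 2pm (87 points), Bakr→Section 4pm (28 points), Eriksen→Section 1pm (92 points) — total 90+87+28+92 = 297 points.
Max-entry greedy (repeatedly take the single best remaining cell) gives 266 points, worse by 31.

Maximum total: 297 points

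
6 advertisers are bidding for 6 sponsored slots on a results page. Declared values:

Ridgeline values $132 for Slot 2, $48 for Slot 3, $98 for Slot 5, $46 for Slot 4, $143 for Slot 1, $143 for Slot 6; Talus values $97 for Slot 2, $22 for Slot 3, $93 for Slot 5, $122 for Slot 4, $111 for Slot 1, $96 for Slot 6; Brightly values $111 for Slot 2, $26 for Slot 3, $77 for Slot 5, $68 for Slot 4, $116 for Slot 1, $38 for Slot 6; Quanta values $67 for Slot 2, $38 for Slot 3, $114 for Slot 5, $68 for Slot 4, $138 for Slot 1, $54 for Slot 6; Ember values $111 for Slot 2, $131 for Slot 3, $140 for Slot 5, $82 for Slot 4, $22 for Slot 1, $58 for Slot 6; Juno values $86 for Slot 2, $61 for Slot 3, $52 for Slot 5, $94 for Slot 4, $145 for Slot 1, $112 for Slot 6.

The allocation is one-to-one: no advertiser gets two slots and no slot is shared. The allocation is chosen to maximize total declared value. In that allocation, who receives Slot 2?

Brightly receives Slot 2.

Treat this as an assignment problem: match each advertiser to one slot.
Optimal: Ridgeline→Slot 6 ($143), Talus→Slot 4 ($122), Brightly→Slot 2 ($111), Quanta→Slot 5 ($114), Ember→Slot 3 ($131), Juno→Slot 1 ($145) — total 143+122+111+114+131+145 = $766.
Row-greedy (each advertiser in turn takes its best remaining slot) gives $733, worse by 33.
Brightly's own top slot is Slot 1 ($116), but forcing Brightly→Slot 1 and reassigning the rest optimally gives only $727 — worse by 39.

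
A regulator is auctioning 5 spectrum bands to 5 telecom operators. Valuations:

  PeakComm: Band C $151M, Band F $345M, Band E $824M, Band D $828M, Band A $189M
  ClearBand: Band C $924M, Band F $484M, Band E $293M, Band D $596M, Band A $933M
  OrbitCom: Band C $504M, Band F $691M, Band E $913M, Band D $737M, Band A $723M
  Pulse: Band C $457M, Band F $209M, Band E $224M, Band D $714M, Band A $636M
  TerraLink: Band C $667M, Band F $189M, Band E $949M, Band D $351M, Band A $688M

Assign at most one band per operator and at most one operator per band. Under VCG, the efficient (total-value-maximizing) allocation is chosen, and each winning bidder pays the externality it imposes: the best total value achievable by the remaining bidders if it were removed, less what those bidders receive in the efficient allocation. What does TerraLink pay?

TerraLink pays $222M.

Efficient allocation: PeakComm→Band D ($828M), ClearBand→Band C ($924M), OrbitCom→Band F ($691M), Pulse→Band A ($636M), TerraLink→Band E ($949M); total welfare W = $4028M.
TerraLink receives Band E at value $949M, so the others get W − 949 = $3079M.
Without TerraLink: best allocation of the remaining 4 bidders over all 5 bands is PeakComm→Band D ($828M), ClearBand→Band C ($924M), OrbitCom→Band E ($913M), Pulse→Band A ($636M), total $3301M.
VCG payment = (others' best without TerraLink) − (others' welfare with TerraLink) = 3301 − 3079 = $222M.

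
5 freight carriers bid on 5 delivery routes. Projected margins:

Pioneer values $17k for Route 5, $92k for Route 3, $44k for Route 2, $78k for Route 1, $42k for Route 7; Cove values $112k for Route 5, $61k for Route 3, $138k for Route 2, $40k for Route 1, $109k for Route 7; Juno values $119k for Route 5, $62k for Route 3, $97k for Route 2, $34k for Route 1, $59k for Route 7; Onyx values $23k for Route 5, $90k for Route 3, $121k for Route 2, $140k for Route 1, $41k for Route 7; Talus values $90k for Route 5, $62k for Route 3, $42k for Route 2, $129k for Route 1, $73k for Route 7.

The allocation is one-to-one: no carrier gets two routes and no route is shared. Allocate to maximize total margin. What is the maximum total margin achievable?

Max total: $570k

Optimal: Pioneer→Route 3 ($92k), Cove→Route 7 ($109k), Juno→Route 5 ($119k), Onyx→Route 2 ($121k), Talus→Route 1 ($129k) — total 92+109+119+121+129 = $570k.
Row-greedy (each carrier in turn takes its best remaining route) gives $562k, worse by 8.
Next-best assignment: Pioneer→Route 3, Cove→Route 2, Juno→Route 5, Onyx→Route 1, Talus→Route 7 = $562k.
Every other assignment is strictly worse.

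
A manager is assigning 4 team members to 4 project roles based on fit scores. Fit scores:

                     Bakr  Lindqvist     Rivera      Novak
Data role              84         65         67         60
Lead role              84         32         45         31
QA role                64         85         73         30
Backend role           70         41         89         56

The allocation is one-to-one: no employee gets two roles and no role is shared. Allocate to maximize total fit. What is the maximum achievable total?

Maximum total: 318 pts

Optimal: Bakr→Lead role (84 pts), Lindqvist→QA role (85 pts), Rivera→Backend role (89 pts), Novak→Data role (60 pts) — total 84+85+89+60 = 318 pts.
Max-entry greedy (repeatedly take the single best remaining cell) gives 289 pts, worse by 29.
Swapping Novak↔Lindqvist (Novak→QA role 30 pts, Lindqvist→Data role 65 pts) loses 50.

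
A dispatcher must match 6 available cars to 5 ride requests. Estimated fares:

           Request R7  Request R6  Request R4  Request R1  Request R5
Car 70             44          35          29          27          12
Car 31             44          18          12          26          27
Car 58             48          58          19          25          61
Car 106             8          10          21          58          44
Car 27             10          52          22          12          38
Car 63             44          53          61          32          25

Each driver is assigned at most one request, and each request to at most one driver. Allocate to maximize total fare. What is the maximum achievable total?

Max total: $276

Optimal: Car 70→Request R7 ($44), Car 27→Request R6 ($52), Car 63→Request R4 ($61), Car 106→Request R1 ($58), Car 58→Request R5 ($61) — total 44+52+61+58+61 = $276.
Column-greedy (each request in turn goes to its best remaining driver) gives $226, worse by 50.
Checked against all permutations: $276 is optimal.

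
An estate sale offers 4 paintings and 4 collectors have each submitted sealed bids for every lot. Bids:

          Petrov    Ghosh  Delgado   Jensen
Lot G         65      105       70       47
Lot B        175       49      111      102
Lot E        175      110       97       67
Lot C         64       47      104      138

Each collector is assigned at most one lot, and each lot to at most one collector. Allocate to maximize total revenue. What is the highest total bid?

Optimal: Petrov→Lot E ($175), Ghosh→Lot G ($105), Delgado→Lot B ($111), Jensen→Lot C ($138) — total 175+105+111+138 = $529.
Swapping Petrov↔Delgado (Petrov→Lot B $175, Delgado→Lot E $97) loses 14.
Checked against all permutations: $529 is optimal.

Maximum total: $529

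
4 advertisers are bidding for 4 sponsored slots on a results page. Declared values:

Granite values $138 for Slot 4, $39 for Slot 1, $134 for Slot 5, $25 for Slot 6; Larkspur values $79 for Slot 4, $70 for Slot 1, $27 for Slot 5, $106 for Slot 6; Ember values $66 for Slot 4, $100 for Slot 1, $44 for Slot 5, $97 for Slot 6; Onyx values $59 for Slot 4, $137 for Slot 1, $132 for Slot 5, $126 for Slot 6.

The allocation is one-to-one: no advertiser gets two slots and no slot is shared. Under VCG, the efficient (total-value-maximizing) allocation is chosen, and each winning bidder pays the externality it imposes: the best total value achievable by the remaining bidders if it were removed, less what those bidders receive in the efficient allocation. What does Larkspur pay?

Efficient allocation: Granite→Slot 4 ($138), Larkspur→Slot 6 ($106), Ember→Slot 1 ($100), Onyx→Slot 5 ($132); total welfare W = $476.
Larkspur receives Slot 6 at value $106, so the others get W − 106 = $370.
Without Larkspur: best allocation of the remaining 3 bidders over all 4 slots is Granite→Slot 4 ($138), Ember→Slot 6 ($97), Onyx→Slot 1 ($137), total $372.
VCG payment = (others' best without Larkspur) − (others' welfare with Larkspur) = 372 − 370 = $2.

Larkspur pays $2.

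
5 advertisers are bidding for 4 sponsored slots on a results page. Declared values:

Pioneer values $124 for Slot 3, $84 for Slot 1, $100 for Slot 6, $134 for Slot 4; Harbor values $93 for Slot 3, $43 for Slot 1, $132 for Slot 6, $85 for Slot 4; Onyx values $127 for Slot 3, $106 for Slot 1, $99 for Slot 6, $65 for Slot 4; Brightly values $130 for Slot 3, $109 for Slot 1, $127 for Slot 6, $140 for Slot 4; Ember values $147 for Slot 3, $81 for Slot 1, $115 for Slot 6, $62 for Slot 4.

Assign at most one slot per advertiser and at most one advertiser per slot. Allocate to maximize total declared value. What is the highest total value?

This is the linear assignment problem.
Optimal: Ember→Slot 3 ($147), Onyx→Slot 1 ($106), Harbor→Slot 6 ($132), Brightly→Slot 4 ($140) — total 147+106+132+140 = $525.
Swapping Harbor↔Brightly (Harbor→Slot 4 $85, Brightly→Slot 6 $127) loses 60.
Every other assignment is strictly worse.

Max total: $525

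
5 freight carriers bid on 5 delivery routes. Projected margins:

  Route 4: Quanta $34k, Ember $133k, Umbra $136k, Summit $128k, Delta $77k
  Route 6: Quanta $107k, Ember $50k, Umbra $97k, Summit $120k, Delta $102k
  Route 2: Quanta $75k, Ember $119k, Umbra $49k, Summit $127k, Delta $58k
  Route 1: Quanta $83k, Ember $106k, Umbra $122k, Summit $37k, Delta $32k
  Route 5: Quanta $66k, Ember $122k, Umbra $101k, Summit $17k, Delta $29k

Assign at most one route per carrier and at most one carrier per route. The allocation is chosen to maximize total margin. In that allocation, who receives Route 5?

Ember receives Route 5.

Optimal: Quanta→Route 1 ($83k), Ember→Route 5 ($122k), Umbra→Route 4 ($136k), Summit→Route 2 ($127k), Delta→Route 6 ($102k) — total 83+122+136+127+102 = $570k.
Next-best assignment: Quanta→Route 6, Ember→Route 5, Umbra→Route 1, Summit→Route 2, Delta→Route 4 = $555k.
Every other assignment is strictly worse.
Ember's own top route is Route 4 ($133k), but forcing Ember→Route 4 and reassigning the rest optimally gives only $550k — worse by 20.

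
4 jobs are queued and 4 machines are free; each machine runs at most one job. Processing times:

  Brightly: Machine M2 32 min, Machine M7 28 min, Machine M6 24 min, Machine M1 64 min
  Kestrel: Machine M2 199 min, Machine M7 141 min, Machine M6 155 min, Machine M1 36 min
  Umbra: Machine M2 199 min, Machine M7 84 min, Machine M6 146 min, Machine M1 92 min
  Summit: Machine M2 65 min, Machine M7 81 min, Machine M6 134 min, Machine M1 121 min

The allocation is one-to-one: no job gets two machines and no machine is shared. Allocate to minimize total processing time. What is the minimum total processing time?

Min total: 209 min

Optimal: Brightly→Machine M6 (24 min), Kestrel→Machine M1 (36 min), Umbra→Machine M7 (84 min), Summit→Machine M2 (65 min) — total 24+36+84+65 = 209 min.
Swapping Umbra↔Brightly (Umbra→Machine M6 146 min, Brightly→Machine M7 28 min) adds 66.
Checked against all permutations: 209 min is optimal.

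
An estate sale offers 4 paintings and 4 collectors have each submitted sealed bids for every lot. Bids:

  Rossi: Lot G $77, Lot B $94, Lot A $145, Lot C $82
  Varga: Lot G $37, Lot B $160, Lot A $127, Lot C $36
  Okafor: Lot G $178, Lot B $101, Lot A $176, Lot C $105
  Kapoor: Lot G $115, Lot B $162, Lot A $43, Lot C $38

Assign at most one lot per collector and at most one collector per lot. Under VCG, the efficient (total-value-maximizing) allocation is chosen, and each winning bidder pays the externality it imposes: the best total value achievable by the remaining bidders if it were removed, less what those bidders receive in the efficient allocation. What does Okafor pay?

Efficient allocation: Rossi→Lot C ($82), Varga→Lot A ($127), Okafor→Lot G ($178), Kapoor→Lot B ($162); total welfare W = $549.
Okafor receives Lot G at value $178, so the others get W − 178 = $371.
Without Okafor: best allocation of the remaining 3 bidders over all 4 lots is Rossi→Lot A ($145), Varga→Lot B ($160), Kapoor→Lot G ($115), total $420.
VCG payment = (others' best without Okafor) − (others' welfare with Okafor) = 420 − 371 = $49.

Okafor pays $49.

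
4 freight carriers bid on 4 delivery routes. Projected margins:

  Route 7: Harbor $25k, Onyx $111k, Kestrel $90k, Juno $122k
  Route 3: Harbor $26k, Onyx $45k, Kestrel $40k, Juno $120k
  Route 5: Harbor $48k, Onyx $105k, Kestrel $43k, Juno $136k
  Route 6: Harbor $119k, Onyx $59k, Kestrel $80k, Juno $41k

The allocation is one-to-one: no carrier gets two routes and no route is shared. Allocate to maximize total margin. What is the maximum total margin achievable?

Maximum total: $434k

Treat this as an assignment problem: match each carrier to one route.
Optimal: Harbor→Route 6 ($119k), Onyx→Route 5 ($105k), Kestrel→Route 7 ($90k), Juno→Route 3 ($120k) — total 119+105+90+120 = $434k.
Column-greedy (each route in turn goes to its best remaining carrier) gives $295k, worse by 139.
Every other assignment is strictly worse.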